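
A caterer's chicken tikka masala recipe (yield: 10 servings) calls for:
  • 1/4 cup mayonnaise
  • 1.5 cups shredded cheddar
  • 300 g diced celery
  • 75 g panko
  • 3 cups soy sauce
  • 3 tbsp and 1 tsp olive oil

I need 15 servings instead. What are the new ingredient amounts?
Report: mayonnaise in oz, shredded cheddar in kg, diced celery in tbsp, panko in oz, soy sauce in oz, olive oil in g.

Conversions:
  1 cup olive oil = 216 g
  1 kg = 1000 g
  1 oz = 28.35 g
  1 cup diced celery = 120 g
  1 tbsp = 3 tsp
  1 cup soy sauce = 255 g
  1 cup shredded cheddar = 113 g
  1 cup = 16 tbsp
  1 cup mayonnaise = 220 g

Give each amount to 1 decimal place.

mayonnaise: 2.9 oz; shredded cheddar: 0.3 kg; diced celery: 60.0 tbsp; panko: 4.0 oz; soy sauce: 40.5 oz; olive oil: 67.5 g

Scaling factor: 15/10 = 3/2 = 1.5.
mayonnaise: 0.25 cup × 3/2 × 220 g/cup ÷ 28.35 g/oz ≈ 2.9 oz
shredded cheddar: 1.5 cup × 3/2 × 113 g/cup ÷ 1000 g/kg ≈ 0.3 kg
diced celery: 300 g × 3/2 ÷ 120 g/cup × 16 tbsp/cup = 60.0 tbsp
panko: 75 g × 3/2 ÷ 28.35 g/oz ≈ 4.0 oz
soy sauce: 3 cup × 3/2 × 255 g/cup ÷ 28.35 g/oz ≈ 40.5 oz
olive oil: (3 tbsp + 1 tsp = 10/3 tbsp) × 3/2 ÷ 16 tbsp/cup × 216 g/cup = 67.5 g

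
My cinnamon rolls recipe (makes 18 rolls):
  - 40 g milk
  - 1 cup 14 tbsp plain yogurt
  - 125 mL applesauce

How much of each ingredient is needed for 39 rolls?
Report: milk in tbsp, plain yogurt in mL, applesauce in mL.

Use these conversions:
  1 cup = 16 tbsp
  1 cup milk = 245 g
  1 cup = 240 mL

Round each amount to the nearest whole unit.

milk: 6 tbsp; plain yogurt: 975 mL; applesauce: 271 mL

Scaling factor: 39/18 = 13/6.
milk: 40 g × 13/6 ÷ 245 g/cup × 16 tbsp/cup ≈ 6 tbsp
plain yogurt: (1 cup + 14 tbsp = 1.875 cup) × 13/6 × 240 mL/cup = 975 mL
applesauce: 125 mL × 13/6 ≈ 271 mL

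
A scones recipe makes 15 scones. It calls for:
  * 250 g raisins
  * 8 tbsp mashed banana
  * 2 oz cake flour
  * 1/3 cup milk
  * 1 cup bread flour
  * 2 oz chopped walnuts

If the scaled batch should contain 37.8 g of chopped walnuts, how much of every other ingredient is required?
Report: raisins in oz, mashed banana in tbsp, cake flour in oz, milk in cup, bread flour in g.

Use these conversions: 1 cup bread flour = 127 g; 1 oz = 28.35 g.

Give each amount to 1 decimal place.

The original recipe has 56.7 g of chopped walnuts, so the scaling factor is 37.8 ÷ 56.7 = 2/3.
raisins: 250 g × 2/3 ÷ 28.35 g/oz ≈ 5.9 oz
mashed banana: 8 tbsp × 2/3 ≈ 5.3 tbsp
cake flour: 2 oz × 2/3 ≈ 1.3 oz
milk: 1/3 cup × 2/3 ≈ 0.2 cup
bread flour: 1 cup × 2/3 × 127 g/cup ≈ 84.7 g

raisins: 5.9 oz; mashed banana: 5.3 tbsp; cake flour: 1.3 oz; milk: 0.2 cup; bread flour: 84.7 g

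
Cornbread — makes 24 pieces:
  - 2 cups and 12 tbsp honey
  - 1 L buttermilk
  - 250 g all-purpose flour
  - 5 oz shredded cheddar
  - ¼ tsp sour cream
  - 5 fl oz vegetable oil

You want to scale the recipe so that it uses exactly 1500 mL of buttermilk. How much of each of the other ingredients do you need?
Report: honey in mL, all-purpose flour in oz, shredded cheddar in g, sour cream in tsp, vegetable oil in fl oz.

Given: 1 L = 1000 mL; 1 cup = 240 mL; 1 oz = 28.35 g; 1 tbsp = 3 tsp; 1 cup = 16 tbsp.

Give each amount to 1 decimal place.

honey: 990.0 mL; all-purpose flour: 13.2 oz; shredded cheddar: 212.6 g; sour cream: 0.4 tsp; vegetable oil: 7.5 fl oz

The original recipe has 1000 mL of buttermilk, so the scaling factor is 1500 ÷ 1000 = 3/2 = 1.5.
honey: (2 cup + 12 tbsp = 2.75 cup) × 3/2 × 240 mL/cup = 990.0 mL
all-purpose flour: 250 g × 3/2 ÷ 28.35 g/oz ≈ 13.2 oz
shredded cheddar: 5 oz × 3/2 × 28.35 g/oz ≈ 212.6 g
sour cream: 0.25 tsp × 3/2 ≈ 0.4 tsp
vegetable oil: 5 fl oz × 3/2 = 7.5 fl oz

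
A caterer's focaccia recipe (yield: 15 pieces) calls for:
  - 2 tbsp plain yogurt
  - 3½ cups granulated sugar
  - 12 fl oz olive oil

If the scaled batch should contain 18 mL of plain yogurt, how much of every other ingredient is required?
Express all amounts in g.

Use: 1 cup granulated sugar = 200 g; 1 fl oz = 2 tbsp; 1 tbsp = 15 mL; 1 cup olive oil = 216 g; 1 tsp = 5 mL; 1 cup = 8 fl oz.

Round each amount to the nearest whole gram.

granulated sugar: 420 g; olive oil: 194 g

The original recipe has 30 mL of plain yogurt, so the scaling factor is 18 ÷ 30 = 3/5 = 0.6.
granulated sugar: 3.5 cup × 3/5 × 200 g/cup = 420 g
olive oil: 12 fl oz × 3/5 ÷ 8 fl oz/cup × 216 g/cup ≈ 194 g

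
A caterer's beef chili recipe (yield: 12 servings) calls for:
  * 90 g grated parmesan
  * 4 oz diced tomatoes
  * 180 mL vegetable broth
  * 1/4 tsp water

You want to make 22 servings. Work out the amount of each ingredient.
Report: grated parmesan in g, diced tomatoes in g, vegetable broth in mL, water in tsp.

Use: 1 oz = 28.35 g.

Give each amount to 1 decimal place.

grated parmesan: 165.0 g; diced tomatoes: 207.9 g; vegetable broth: 330.0 mL; water: 0.5 tsp

Scaling factor: 22/12 = 11/6.
grated parmesan: 90 g × 11/6 = 165.0 g
diced tomatoes: 4 oz × 11/6 × 28.35 g/oz = 207.9 g
vegetable broth: 180 mL × 11/6 = 330.0 mL
water: 0.25 tsp × 11/6 ≈ 0.5 tsp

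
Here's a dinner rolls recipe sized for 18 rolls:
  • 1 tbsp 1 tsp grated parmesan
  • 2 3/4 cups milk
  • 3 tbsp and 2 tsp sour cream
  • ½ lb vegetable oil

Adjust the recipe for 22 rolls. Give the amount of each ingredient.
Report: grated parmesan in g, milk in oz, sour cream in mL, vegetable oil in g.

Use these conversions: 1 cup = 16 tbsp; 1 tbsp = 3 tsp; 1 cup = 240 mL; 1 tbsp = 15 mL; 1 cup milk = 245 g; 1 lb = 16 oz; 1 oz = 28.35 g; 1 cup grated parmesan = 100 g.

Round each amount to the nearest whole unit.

grated parmesan: 10 g; milk: 29 oz; sour cream: 67 mL; vegetable oil: 277 g

Scaling factor: 22/18 = 11/9.
grated parmesan: (1 tbsp + 1 tsp = 4/3 tbsp) × 11/9 ÷ 16 tbsp/cup × 100 g/cup ≈ 10 g
milk: 2.75 cup × 11/9 × 245 g/cup ÷ 28.35 g/oz ≈ 29 oz
sour cream: (3 tbsp + 2 tsp = 11/3 tbsp) × 11/9 × 15 mL/tbsp ≈ 67 mL
vegetable oil: 0.5 lb × 11/9 × 16 oz/lb × 28.35 g/oz ≈ 277 g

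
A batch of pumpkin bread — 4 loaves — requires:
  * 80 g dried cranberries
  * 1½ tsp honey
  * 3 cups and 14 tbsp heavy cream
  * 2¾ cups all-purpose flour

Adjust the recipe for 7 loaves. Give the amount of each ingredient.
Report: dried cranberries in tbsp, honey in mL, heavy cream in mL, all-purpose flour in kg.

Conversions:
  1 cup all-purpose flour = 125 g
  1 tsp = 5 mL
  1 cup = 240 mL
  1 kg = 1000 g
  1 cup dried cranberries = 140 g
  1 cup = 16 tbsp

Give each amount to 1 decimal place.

Scaling factor: 7/4 = 1.75.
dried cranberries: 80 g × 7/4 ÷ 140 g/cup × 16 tbsp/cup = 16.0 tbsp
honey: 1.5 tsp × 7/4 × 5 mL/tsp ≈ 13.1 mL
heavy cream: (3 cup + 14 tbsp = 3.875 cup) × 7/4 × 240 mL/cup = 1627.5 mL
all-purpose flour: 2.75 cup × 7/4 × 125 g/cup ÷ 1000 g/kg ≈ 0.6 kg

dried cranberries: 16.0 tbsp; honey: 13.1 mL; heavy cream: 1627.5 mL; all-purpose flour: 0.6 kg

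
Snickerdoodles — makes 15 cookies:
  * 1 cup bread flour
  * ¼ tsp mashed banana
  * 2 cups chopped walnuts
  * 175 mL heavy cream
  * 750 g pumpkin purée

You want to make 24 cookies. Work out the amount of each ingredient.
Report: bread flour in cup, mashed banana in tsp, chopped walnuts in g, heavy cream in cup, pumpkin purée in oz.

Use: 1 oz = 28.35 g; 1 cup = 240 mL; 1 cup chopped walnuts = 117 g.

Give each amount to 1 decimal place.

bread flour: 1.6 cup; mashed banana: 0.4 tsp; chopped walnuts: 374.4 g; heavy cream: 1.2 cup; pumpkin purée: 42.3 oz

Scaling factor: 24/15 = 8/5 = 1.6.
bread flour: 1 cup × 8/5 = 1.6 cup
mashed banana: 0.25 tsp × 8/5 = 0.4 tsp
chopped walnuts: 2 cup × 8/5 × 117 g/cup = 374.4 g
heavy cream: 175 mL × 8/5 ÷ 240 mL/cup ≈ 1.2 cup
pumpkin purée: 750 g × 8/5 ÷ 28.35 g/oz ≈ 42.3 oz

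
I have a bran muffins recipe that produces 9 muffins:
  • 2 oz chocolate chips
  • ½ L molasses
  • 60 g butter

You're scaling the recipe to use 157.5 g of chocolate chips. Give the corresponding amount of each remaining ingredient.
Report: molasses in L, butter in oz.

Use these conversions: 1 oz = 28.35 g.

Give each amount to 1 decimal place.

The original recipe has 56.7 g of chocolate chips, so the scaling factor is 157.5 ÷ 56.7 = 25/9.
molasses: 0.5 L × 25/9 ≈ 1.4 L
butter: 60 g × 25/9 ÷ 28.35 g/oz ≈ 5.9 oz

molasses: 1.4 L; butter: 5.9 oz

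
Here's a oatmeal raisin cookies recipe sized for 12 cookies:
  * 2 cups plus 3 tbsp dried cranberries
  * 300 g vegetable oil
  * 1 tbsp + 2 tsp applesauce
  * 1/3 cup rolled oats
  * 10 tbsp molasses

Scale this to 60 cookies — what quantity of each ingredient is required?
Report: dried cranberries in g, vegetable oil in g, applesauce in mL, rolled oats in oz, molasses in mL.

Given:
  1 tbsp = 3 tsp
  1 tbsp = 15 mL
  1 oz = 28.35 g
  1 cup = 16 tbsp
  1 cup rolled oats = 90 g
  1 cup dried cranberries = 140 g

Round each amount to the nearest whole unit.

Scaling factor: 60/12 = 5.
dried cranberries: (2 cup + 3 tbsp = 2.1875 cup) × 5 × 140 g/cup ≈ 1531 g
vegetable oil: 300 g × 5 = 1500 g
applesauce: (1 tbsp + 2 tsp = 5/3 tbsp) × 5 × 15 mL/tbsp = 125 mL
rolled oats: 1/3 cup × 5 × 90 g/cup ÷ 28.35 g/oz ≈ 5 oz
molasses: 10 tbsp × 5 × 15 mL/tbsp = 750 mL

dried cranberries: 1531 g; vegetable oil: 1500 g; applesauce: 125 mL; rolled oats: 5 oz; molasses: 750 mL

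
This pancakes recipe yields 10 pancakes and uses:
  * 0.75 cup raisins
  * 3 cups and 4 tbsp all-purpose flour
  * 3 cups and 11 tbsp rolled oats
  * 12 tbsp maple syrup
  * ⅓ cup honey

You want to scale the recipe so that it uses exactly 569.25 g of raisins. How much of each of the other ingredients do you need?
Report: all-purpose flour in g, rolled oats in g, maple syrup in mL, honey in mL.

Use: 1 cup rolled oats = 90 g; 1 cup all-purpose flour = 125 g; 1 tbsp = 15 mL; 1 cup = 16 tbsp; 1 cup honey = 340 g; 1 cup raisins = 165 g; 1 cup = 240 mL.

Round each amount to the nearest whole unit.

The original recipe has 123.75 g of raisins, so the scaling factor is 569.25 ÷ 123.75 = 23/5 = 4.6.
all-purpose flour: (3 cup + 4 tbsp = 3.25 cup) × 23/5 × 125 g/cup ≈ 1869 g
rolled oats: (3 cup + 11 tbsp = 3.6875 cup) × 23/5 × 90 g/cup ≈ 1527 g
maple syrup: 12 tbsp × 23/5 × 15 mL/tbsp = 828 mL
honey: 1/3 cup × 23/5 × 240 mL/cup = 368 mL

all-purpose flour: 1869 g; rolled oats: 1527 g; maple syrup: 828 mL; honey: 368 mL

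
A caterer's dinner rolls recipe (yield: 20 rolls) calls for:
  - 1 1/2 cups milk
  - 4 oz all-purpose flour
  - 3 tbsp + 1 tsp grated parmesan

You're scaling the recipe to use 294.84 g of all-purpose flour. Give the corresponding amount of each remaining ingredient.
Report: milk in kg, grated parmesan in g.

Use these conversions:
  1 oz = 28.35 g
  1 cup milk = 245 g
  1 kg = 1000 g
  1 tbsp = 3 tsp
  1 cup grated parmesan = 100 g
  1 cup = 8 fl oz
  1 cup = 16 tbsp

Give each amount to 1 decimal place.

milk: 1.0 kg; grated parmesan: 54.2 g

The original recipe has 113.4 g of all-purpose flour, so the scaling factor is 294.84 ÷ 113.4 = 13/5 = 2.6.
milk: 1.5 cup × 13/5 × 245 g/cup ÷ 1000 g/kg ≈ 1.0 kg
grated parmesan: (3 tbsp + 1 tsp = 10/3 tbsp) × 13/5 ÷ 16 tbsp/cup × 100 g/cup ≈ 54.2 g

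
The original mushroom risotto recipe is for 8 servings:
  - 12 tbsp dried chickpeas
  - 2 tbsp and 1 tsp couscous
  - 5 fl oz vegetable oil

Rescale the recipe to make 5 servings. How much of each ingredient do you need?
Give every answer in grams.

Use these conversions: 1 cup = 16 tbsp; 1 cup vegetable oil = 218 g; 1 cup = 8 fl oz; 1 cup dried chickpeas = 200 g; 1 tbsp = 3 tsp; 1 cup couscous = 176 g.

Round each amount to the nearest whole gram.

Scaling factor: 5/8 = 0.625.
dried chickpeas: 12 tbsp × 5/8 ÷ 16 tbsp/cup × 200 g/cup ≈ 94 g
couscous: (2 tbsp + 1 tsp = 7/3 tbsp) × 5/8 ÷ 16 tbsp/cup × 176 g/cup ≈ 16 g
vegetable oil: 5 fl oz × 5/8 ÷ 8 fl oz/cup × 218 g/cup ≈ 85 g

dried chickpeas: 94 g; couscous: 16 g; vegetable oil: 85 g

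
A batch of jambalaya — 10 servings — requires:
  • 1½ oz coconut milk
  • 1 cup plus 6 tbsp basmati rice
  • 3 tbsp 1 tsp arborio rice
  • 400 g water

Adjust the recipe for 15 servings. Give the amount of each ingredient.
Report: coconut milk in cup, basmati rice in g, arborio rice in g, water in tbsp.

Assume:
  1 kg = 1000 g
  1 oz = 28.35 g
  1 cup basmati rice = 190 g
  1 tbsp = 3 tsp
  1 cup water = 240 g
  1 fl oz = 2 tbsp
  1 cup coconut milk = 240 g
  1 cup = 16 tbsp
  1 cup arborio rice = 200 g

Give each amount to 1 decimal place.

coconut milk: 0.3 cup; basmati rice: 391.9 g; arborio rice: 62.5 g; water: 40.0 tbsp

Scaling factor: 15/10 = 3/2 = 1.5.
coconut milk: 1.5 oz × 3/2 × 28.35 g/oz ÷ 240 g/cup ≈ 0.3 cup
basmati rice: (1 cup + 6 tbsp = 1.375 cup) × 3/2 × 190 g/cup ≈ 391.9 g
arborio rice: (3 tbsp + 1 tsp = 10/3 tbsp) × 3/2 ÷ 16 tbsp/cup × 200 g/cup = 62.5 g
water: 400 g × 3/2 ÷ 240 g/cup × 16 tbsp/cup = 40.0 tbsp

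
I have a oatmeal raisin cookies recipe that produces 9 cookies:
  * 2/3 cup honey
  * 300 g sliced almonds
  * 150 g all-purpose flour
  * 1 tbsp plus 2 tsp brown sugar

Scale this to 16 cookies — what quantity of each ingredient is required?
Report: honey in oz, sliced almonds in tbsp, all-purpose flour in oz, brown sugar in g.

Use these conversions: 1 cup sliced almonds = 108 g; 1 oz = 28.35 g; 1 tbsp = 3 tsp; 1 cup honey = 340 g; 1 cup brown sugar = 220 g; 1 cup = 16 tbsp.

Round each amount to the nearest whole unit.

Scaling factor: 16/9.
honey: 2/3 cup × 16/9 × 340 g/cup ÷ 28.35 g/oz ≈ 14 oz
sliced almonds: 300 g × 16/9 ÷ 108 g/cup × 16 tbsp/cup ≈ 79 tbsp
all-purpose flour: 150 g × 16/9 ÷ 28.35 g/oz ≈ 9 oz
brown sugar: (1 tbsp + 2 tsp = 5/3 tbsp) × 16/9 ÷ 16 tbsp/cup × 220 g/cup ≈ 41 g

honey: 14 oz; sliced almonds: 79 tbsp; all-purpose flour: 9 oz; brown sugar: 41 g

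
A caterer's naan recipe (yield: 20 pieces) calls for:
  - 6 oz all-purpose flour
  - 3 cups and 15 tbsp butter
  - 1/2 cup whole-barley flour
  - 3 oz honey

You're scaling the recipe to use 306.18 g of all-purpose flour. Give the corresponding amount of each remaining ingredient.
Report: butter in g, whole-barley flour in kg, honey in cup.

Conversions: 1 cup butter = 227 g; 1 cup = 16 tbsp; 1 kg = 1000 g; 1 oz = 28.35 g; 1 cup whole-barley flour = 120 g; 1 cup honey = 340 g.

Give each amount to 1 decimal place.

The original recipe has 170.1 g of all-purpose flour, so the scaling factor is 306.18 ÷ 170.1 = 9/5 = 1.8.
butter: (3 cup + 15 tbsp = 3.9375 cup) × 9/5 × 227 g/cup ≈ 1608.9 g
whole-barley flour: 0.5 cup × 9/5 × 120 g/cup ÷ 1000 g/kg ≈ 0.1 kg
honey: 3 oz × 9/5 × 28.35 g/oz ÷ 340 g/cup ≈ 0.5 cup

butter: 1608.9 g; whole-barley flour: 0.1 kg; honey: 0.5 cup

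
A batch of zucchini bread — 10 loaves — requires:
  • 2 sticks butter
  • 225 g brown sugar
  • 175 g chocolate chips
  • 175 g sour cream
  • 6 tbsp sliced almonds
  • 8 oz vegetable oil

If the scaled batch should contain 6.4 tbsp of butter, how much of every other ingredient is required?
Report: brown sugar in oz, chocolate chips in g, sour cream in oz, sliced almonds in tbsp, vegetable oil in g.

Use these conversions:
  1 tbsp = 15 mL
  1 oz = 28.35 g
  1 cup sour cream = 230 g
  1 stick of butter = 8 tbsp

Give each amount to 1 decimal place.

The original recipe has 16 tbsp of butter, so the scaling factor is 6.4 ÷ 16 = 2/5 = 0.4.
brown sugar: 225 g × 2/5 ÷ 28.35 g/oz ≈ 3.2 oz
chocolate chips: 175 g × 2/5 = 70.0 g
sour cream: 175 g × 2/5 ÷ 28.35 g/oz ≈ 2.5 oz
sliced almonds: 6 tbsp × 2/5 = 2.4 tbsp
vegetable oil: 8 oz × 2/5 × 28.35 g/oz ≈ 90.7 g

brown sugar: 3.2 oz; chocolate chips: 70.0 g; sour cream: 2.5 oz; sliced almonds: 2.4 tbsp; vegetable oil: 90.7 g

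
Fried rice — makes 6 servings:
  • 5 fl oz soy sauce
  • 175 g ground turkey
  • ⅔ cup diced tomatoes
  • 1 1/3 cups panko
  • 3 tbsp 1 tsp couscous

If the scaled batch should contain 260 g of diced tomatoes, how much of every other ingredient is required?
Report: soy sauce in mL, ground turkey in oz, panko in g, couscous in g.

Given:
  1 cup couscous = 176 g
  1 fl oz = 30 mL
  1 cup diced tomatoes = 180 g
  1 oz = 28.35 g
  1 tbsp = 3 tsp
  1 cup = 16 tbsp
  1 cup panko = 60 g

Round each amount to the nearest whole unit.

soy sauce: 325 mL; ground turkey: 13 oz; panko: 173 g; couscous: 79 g

The original recipe has 120 g of diced tomatoes, so the scaling factor is 260 ÷ 120 = 13/6.
soy sauce: 5 fl oz × 13/6 × 30 mL/fl oz = 325 mL
ground turkey: 175 g × 13/6 ÷ 28.35 g/oz ≈ 13 oz
panko: 4/3 cup × 13/6 × 60 g/cup ≈ 173 g
couscous: (3 tbsp + 1 tsp = 10/3 tbsp) × 13/6 ÷ 16 tbsp/cup × 176 g/cup ≈ 79 g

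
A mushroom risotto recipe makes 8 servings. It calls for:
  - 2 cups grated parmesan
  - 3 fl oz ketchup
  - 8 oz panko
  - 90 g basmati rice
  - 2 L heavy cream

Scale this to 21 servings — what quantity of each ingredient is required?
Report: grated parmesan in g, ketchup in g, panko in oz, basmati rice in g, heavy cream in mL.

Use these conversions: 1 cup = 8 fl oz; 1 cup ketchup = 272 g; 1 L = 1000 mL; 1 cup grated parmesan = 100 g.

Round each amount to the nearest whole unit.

grated parmesan: 525 g; ketchup: 268 g; panko: 21 oz; basmati rice: 236 g; heavy cream: 5250 mL

Scaling factor: 21/8 = 2.625.
grated parmesan: 2 cup × 21/8 × 100 g/cup = 525 g
ketchup: 3 fl oz × 21/8 ÷ 8 fl oz/cup × 272 g/cup ≈ 268 g
panko: 8 oz × 21/8 = 21 oz
basmati rice: 90 g × 21/8 ≈ 236 g
heavy cream: 2 L × 21/8 × 1000 mL/L = 5250 mL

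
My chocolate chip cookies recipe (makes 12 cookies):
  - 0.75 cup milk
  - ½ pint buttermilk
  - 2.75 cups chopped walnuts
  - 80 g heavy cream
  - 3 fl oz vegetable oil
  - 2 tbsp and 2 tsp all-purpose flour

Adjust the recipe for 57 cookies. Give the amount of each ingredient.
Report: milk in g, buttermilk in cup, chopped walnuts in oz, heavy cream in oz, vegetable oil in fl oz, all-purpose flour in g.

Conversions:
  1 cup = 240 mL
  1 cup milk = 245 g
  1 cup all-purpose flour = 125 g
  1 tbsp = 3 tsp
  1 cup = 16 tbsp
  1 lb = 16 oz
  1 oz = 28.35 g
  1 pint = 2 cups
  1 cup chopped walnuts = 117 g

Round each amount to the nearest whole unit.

milk: 873 g; buttermilk: 5 cup; chopped walnuts: 54 oz; heavy cream: 13 oz; vegetable oil: 14 fl oz; all-purpose flour: 99 g

Scaling factor: 57/12 = 19/4 = 4.75.
milk: 0.75 cup × 19/4 × 245 g/cup ≈ 873 g
buttermilk: 0.5 pint × 19/4 × 2 cup/pint ≈ 5 cup
chopped walnuts: 2.75 cup × 19/4 × 117 g/cup ÷ 28.35 g/oz ≈ 54 oz
heavy cream: 80 g × 19/4 ÷ 28.35 g/oz ≈ 13 oz
vegetable oil: 3 fl oz × 19/4 ≈ 14 fl oz
all-purpose flour: (2 tbsp + 2 tsp = 8/3 tbsp) × 19/4 ÷ 16 tbsp/cup × 125 g/cup ≈ 99 g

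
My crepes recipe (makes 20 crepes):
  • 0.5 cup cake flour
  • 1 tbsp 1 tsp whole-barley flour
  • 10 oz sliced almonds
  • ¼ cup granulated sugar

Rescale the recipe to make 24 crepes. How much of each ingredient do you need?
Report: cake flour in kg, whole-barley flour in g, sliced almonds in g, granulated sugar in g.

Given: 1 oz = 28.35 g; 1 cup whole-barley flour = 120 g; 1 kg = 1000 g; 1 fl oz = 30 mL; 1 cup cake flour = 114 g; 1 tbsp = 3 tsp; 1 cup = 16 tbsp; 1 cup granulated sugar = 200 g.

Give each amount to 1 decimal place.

cake flour: 0.1 kg; whole-barley flour: 12.0 g; sliced almonds: 340.2 g; granulated sugar: 60.0 g

Scaling factor: 24/20 = 6/5 = 1.2.
cake flour: 0.5 cup × 6/5 × 114 g/cup ÷ 1000 g/kg ≈ 0.1 kg
whole-barley flour: (1 tbsp + 1 tsp = 4/3 tbsp) × 6/5 ÷ 16 tbsp/cup × 120 g/cup = 12.0 g
sliced almonds: 10 oz × 6/5 × 28.35 g/oz = 340.2 g
granulated sugar: 0.25 cup × 6/5 × 200 g/cup = 60.0 g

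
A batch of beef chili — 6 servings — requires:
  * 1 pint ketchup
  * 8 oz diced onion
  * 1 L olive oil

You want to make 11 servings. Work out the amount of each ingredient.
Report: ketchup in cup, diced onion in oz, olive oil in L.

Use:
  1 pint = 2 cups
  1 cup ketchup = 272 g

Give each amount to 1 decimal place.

Scaling factor: 11/6.
ketchup: 1 pint × 11/6 × 2 cup/pint ≈ 3.7 cup
diced onion: 8 oz × 11/6 ≈ 14.7 oz
olive oil: 1 L × 11/6 ≈ 1.8 L

ketchup: 3.7 cup; diced onion: 14.7 oz; olive oil: 1.8 L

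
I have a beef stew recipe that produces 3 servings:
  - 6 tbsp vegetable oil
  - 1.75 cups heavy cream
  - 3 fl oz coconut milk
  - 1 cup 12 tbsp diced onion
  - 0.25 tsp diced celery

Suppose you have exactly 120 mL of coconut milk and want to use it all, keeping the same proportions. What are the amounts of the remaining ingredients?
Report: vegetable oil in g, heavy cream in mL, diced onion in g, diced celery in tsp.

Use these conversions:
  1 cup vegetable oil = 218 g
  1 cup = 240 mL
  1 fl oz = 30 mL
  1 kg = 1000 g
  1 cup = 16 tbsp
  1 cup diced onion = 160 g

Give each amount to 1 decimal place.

vegetable oil: 109.0 g; heavy cream: 560.0 mL; diced onion: 373.3 g; diced celery: 0.3 tsp

The original recipe has 90 mL of coconut milk, so the scaling factor is 120 ÷ 90 = 4/3.
vegetable oil: 6 tbsp × 4/3 ÷ 16 tbsp/cup × 218 g/cup = 109.0 g
heavy cream: 1.75 cup × 4/3 × 240 mL/cup = 560.0 mL
diced onion: (1 cup + 12 tbsp = 1.75 cup) × 4/3 × 160 g/cup ≈ 373.3 g
diced celery: 0.25 tsp × 4/3 ≈ 0.3 tsp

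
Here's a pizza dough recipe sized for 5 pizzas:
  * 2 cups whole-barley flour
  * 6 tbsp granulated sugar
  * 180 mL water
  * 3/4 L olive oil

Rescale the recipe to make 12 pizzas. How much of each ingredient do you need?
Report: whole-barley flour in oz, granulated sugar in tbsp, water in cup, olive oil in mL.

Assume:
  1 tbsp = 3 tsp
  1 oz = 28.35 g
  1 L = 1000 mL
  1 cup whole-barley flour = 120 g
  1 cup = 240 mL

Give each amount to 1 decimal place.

Scaling factor: 12/5 = 2.4.
whole-barley flour: 2 cup × 12/5 × 120 g/cup ÷ 28.35 g/oz ≈ 20.3 oz
granulated sugar: 6 tbsp × 12/5 = 14.4 tbsp
water: 180 mL × 12/5 ÷ 240 mL/cup = 1.8 cup
olive oil: 0.75 L × 12/5 × 1000 mL/L = 1800.0 mL

whole-barley flour: 20.3 oz; granulated sugar: 14.4 tbsp; water: 1.8 cup; olive oil: 1800.0 mL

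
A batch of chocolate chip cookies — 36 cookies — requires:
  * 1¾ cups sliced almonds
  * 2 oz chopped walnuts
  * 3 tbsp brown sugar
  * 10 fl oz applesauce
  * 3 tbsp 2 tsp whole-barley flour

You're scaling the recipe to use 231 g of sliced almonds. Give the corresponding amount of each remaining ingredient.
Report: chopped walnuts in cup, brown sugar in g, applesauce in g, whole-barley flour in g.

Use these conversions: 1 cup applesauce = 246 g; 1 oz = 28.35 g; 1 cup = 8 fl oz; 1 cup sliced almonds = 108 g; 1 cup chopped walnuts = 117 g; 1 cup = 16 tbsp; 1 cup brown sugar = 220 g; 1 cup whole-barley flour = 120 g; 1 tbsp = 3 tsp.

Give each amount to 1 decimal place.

chopped walnuts: 0.6 cup; brown sugar: 50.4 g; applesauce: 375.8 g; whole-barley flour: 33.6 g

The original recipe has 189 g of sliced almonds, so the scaling factor is 231 ÷ 189 = 11/9.
chopped walnuts: 2 oz × 11/9 × 28.35 g/oz ÷ 117 g/cup ≈ 0.6 cup
brown sugar: 3 tbsp × 11/9 ÷ 16 tbsp/cup × 220 g/cup ≈ 50.4 g
applesauce: 10 fl oz × 11/9 ÷ 8 fl oz/cup × 246 g/cup ≈ 375.8 g
whole-barley flour: (3 tbsp + 2 tsp = 11/3 tbsp) × 11/9 ÷ 16 tbsp/cup × 120 g/cup ≈ 33.6 g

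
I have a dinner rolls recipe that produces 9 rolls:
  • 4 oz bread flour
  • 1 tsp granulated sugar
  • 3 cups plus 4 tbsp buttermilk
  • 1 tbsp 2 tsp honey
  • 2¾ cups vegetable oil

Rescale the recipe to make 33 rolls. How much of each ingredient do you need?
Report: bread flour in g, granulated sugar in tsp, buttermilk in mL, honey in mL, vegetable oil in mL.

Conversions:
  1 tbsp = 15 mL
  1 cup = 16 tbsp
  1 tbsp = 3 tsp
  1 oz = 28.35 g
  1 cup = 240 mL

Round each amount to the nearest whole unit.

Scaling factor: 33/9 = 11/3.
bread flour: 4 oz × 11/3 × 28.35 g/oz ≈ 416 g
granulated sugar: 1 tsp × 11/3 ≈ 4 tsp
buttermilk: (3 cup + 4 tbsp = 3.25 cup) × 11/3 × 240 mL/cup = 2860 mL
honey: (1 tbsp + 2 tsp = 5/3 tbsp) × 11/3 × 15 mL/tbsp ≈ 92 mL
vegetable oil: 2.75 cup × 11/3 × 240 mL/cup = 2420 mL

bread flour: 416 g; granulated sugar: 4 tsp; buttermilk: 2860 mL; honey: 92 mL; vegetable oil: 2420 mL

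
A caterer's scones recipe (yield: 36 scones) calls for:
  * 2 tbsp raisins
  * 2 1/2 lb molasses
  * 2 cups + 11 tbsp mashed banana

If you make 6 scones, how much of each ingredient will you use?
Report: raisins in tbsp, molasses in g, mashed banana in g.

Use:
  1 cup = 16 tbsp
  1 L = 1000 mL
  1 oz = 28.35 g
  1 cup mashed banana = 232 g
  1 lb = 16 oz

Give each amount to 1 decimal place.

Scaling factor: 6/36 = 1/6.
raisins: 2 tbsp × 1/6 ≈ 0.3 tbsp
molasses: 2.5 lb × 1/6 × 16 oz/lb × 28.35 g/oz = 189.0 g
mashed banana: (2 cup + 11 tbsp = 2.6875 cup) × 1/6 × 232 g/cup ≈ 103.9 g

raisins: 0.3 tbsp; molasses: 189.0 g; mashed banana: 103.9 g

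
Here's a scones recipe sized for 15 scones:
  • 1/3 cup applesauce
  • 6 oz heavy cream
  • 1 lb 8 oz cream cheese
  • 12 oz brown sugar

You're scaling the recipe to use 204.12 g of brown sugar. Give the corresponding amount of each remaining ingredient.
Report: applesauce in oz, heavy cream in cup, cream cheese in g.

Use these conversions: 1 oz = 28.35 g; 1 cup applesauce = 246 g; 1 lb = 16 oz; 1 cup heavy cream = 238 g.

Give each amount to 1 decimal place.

The original recipe has 340.2 g of brown sugar, so the scaling factor is 204.12 ÷ 340.2 = 3/5 = 0.6.
applesauce: 1/3 cup × 3/5 × 246 g/cup ÷ 28.35 g/oz ≈ 1.7 oz
heavy cream: 6 oz × 3/5 × 28.35 g/oz ÷ 238 g/cup ≈ 0.4 cup
cream cheese: (1 lb + 8 oz = 1.5 lb) × 3/5 × 16 oz/lb × 28.35 g/oz ≈ 408.2 g

applesauce: 1.7 oz; heavy cream: 0.4 cup; cream cheese: 408.2 g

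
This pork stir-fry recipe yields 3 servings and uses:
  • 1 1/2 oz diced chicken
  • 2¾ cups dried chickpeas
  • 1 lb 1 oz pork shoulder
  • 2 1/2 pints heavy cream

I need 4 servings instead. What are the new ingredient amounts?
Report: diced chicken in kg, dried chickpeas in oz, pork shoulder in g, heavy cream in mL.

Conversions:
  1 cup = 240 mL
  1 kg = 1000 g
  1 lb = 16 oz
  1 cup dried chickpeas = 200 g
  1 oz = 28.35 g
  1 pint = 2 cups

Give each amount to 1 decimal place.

diced chicken: 0.1 kg; dried chickpeas: 25.9 oz; pork shoulder: 642.6 g; heavy cream: 1600.0 mL

Scaling factor: 4/3.
diced chicken: 1.5 oz × 4/3 × 28.35 g/oz ÷ 1000 g/kg ≈ 0.1 kg
dried chickpeas: 2.75 cup × 4/3 × 200 g/cup ÷ 28.35 g/oz ≈ 25.9 oz
pork shoulder: (1 lb + 1 oz = 1.0625 lb) × 4/3 × 16 oz/lb × 28.35 g/oz = 642.6 g
heavy cream: 2.5 pint × 4/3 × 2 cup/pint × 240 mL/cup = 1600.0 mL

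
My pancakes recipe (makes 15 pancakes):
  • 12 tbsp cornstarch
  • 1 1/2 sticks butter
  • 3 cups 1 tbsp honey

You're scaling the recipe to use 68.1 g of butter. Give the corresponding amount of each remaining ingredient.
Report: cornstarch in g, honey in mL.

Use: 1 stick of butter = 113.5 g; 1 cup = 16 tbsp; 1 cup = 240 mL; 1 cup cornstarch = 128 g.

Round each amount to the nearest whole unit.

The original recipe has 170.25 g of butter, so the scaling factor is 68.1 ÷ 170.25 = 2/5 = 0.4.
cornstarch: 12 tbsp × 2/5 ÷ 16 tbsp/cup × 128 g/cup ≈ 38 g
honey: (3 cup + 1 tbsp = 3.0625 cup) × 2/5 × 240 mL/cup = 294 mL

cornstarch: 38 g; honey: 294 mL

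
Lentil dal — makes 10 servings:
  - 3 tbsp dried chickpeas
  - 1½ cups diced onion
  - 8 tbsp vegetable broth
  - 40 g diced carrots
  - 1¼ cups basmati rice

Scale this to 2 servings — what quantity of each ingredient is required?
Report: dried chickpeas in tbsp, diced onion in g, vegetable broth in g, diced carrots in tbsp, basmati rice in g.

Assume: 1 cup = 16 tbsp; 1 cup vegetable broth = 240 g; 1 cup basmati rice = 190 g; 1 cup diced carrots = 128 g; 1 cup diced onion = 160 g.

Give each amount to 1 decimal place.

Scaling factor: 2/10 = 1/5 = 0.2.
dried chickpeas: 3 tbsp × 1/5 = 0.6 tbsp
diced onion: 1.5 cup × 1/5 × 160 g/cup = 48.0 g
vegetable broth: 8 tbsp × 1/5 ÷ 16 tbsp/cup × 240 g/cup = 24.0 g
diced carrots: 40 g × 1/5 ÷ 128 g/cup × 16 tbsp/cup = 1.0 tbsp
basmati rice: 1.25 cup × 1/5 × 190 g/cup = 47.5 g

dried chickpeas: 0.6 tbsp; diced onion: 48.0 g; vegetable broth: 24.0 g; diced carrots: 1.0 tbsp; basmati rice: 47.5 g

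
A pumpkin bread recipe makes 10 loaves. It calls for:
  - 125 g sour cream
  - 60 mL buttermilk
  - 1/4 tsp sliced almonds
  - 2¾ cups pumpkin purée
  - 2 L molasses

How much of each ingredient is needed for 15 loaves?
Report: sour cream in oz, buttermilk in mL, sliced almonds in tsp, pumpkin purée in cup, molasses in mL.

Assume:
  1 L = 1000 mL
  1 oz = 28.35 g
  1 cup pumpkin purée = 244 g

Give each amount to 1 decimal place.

sour cream: 6.6 oz; buttermilk: 90.0 mL; sliced almonds: 0.4 tsp; pumpkin purée: 4.1 cup; molasses: 3000.0 mL

Scaling factor: 15/10 = 3/2 = 1.5.
sour cream: 125 g × 3/2 ÷ 28.35 g/oz ≈ 6.6 oz
buttermilk: 60 mL × 3/2 = 90.0 mL
sliced almonds: 0.25 tsp × 3/2 ≈ 0.4 tsp
pumpkin purée: 2.75 cup × 3/2 ≈ 4.1 cup
molasses: 2 L × 3/2 × 1000 mL/L = 3000.0 mL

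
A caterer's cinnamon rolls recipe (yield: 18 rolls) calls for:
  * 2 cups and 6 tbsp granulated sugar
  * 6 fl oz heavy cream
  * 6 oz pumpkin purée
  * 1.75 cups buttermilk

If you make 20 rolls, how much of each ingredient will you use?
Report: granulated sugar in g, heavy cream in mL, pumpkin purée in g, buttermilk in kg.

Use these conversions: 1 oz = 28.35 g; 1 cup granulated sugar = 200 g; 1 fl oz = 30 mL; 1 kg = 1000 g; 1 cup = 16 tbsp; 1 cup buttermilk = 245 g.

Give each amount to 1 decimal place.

Scaling factor: 20/18 = 10/9.
granulated sugar: (2 cup + 6 tbsp = 2.375 cup) × 10/9 × 200 g/cup ≈ 527.8 g
heavy cream: 6 fl oz × 10/9 × 30 mL/fl oz = 200.0 mL
pumpkin purée: 6 oz × 10/9 × 28.35 g/oz = 189.0 g
buttermilk: 1.75 cup × 10/9 × 245 g/cup ÷ 1000 g/kg ≈ 0.5 kg

granulated sugar: 527.8 g; heavy cream: 200.0 mL; pumpkin purée: 189.0 g; buttermilk: 0.5 kg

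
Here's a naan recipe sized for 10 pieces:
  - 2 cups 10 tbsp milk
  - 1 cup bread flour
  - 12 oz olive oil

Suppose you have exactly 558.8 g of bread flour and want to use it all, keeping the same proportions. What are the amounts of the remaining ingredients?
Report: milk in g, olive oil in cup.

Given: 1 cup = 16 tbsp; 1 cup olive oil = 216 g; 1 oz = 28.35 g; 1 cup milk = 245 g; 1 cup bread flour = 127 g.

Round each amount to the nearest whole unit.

milk: 2830 g; olive oil: 7 cup

The original recipe has 127 g of bread flour, so the scaling factor is 558.8 ÷ 127 = 22/5 = 4.4.
milk: (2 cup + 10 tbsp = 2.625 cup) × 22/5 × 245 g/cup ≈ 2830 g
olive oil: 12 oz × 22/5 × 28.35 g/oz ÷ 216 g/cup ≈ 7 cup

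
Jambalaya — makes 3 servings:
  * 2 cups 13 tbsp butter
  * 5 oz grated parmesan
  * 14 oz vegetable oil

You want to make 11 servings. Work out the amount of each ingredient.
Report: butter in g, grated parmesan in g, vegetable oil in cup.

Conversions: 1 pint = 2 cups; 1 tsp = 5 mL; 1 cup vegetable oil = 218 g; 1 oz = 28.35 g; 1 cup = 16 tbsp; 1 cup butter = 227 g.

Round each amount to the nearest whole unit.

butter: 2341 g; grated parmesan: 520 g; vegetable oil: 7 cup

Scaling factor: 11/3.
butter: (2 cup + 13 tbsp = 2.8125 cup) × 11/3 × 227 g/cup ≈ 2341 g
grated parmesan: 5 oz × 11/3 × 28.35 g/oz ≈ 520 g
vegetable oil: 14 oz × 11/3 × 28.35 g/oz ÷ 218 g/cup ≈ 7 cup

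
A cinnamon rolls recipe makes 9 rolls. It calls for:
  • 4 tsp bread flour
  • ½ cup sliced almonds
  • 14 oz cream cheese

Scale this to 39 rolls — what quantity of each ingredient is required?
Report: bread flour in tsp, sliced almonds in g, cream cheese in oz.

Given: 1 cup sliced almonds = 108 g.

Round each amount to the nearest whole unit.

bread flour: 17 tsp; sliced almonds: 234 g; cream cheese: 61 oz

Scaling factor: 39/9 = 13/3.
bread flour: 4 tsp × 13/3 ≈ 17 tsp
sliced almonds: 0.5 cup × 13/3 × 108 g/cup = 234 g
cream cheese: 14 oz × 13/3 ≈ 61 oz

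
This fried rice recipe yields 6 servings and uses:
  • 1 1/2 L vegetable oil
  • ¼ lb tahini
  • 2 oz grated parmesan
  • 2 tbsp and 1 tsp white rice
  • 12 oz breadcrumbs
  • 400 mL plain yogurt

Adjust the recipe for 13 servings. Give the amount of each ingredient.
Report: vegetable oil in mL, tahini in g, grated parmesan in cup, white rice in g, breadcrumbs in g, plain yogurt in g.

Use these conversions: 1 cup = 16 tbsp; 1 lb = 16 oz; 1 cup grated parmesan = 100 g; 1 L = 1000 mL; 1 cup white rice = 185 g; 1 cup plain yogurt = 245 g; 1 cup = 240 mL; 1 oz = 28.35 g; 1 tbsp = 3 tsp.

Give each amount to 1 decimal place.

Scaling factor: 13/6.
vegetable oil: 1.5 L × 13/6 × 1000 mL/L = 3250.0 mL
tahini: 0.25 lb × 13/6 × 16 oz/lb × 28.35 g/oz = 245.7 g
grated parmesan: 2 oz × 13/6 × 28.35 g/oz ÷ 100 g/cup ≈ 1.2 cup
white rice: (2 tbsp + 1 tsp = 7/3 tbsp) × 13/6 ÷ 16 tbsp/cup × 185 g/cup ≈ 58.5 g
breadcrumbs: 12 oz × 13/6 × 28.35 g/oz = 737.1 g
plain yogurt: 400 mL × 13/6 ÷ 240 mL/cup × 245 g/cup ≈ 884.7 g

vegetable oil: 3250.0 mL; tahini: 245.7 g; grated parmesan: 1.2 cup; white rice: 58.5 g; breadcrumbs: 737.1 g; plain yogurt: 884.7 g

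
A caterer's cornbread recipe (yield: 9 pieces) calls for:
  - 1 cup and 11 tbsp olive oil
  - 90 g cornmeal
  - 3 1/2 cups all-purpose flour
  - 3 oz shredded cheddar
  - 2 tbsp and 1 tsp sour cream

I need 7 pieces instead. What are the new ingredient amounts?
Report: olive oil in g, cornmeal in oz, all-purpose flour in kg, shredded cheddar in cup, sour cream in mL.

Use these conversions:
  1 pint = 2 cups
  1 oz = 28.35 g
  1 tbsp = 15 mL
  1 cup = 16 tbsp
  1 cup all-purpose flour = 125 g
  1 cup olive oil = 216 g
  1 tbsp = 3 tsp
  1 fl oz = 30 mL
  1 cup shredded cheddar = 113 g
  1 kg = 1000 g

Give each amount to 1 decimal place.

olive oil: 283.5 g; cornmeal: 2.5 oz; all-purpose flour: 0.3 kg; shredded cheddar: 0.6 cup; sour cream: 27.2 mL

Scaling factor: 7/9.
olive oil: (1 cup + 11 tbsp = 1.6875 cup) × 7/9 × 216 g/cup = 283.5 g
cornmeal: 90 g × 7/9 ÷ 28.35 g/oz ≈ 2.5 oz
all-purpose flour: 3.5 cup × 7/9 × 125 g/cup ÷ 1000 g/kg ≈ 0.3 kg
shredded cheddar: 3 oz × 7/9 × 28.35 g/oz ÷ 113 g/cup ≈ 0.6 cup
sour cream: (2 tbsp + 1 tsp = 7/3 tbsp) × 7/9 × 15 mL/tbsp ≈ 27.2 mL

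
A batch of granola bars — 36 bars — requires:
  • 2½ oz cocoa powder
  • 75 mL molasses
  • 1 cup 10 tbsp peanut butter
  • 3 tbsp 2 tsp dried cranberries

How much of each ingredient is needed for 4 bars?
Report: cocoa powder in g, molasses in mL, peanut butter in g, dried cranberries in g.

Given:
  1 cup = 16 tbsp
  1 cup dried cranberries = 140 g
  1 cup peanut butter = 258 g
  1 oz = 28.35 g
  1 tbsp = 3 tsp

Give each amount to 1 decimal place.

cocoa powder: 7.9 g; molasses: 8.3 mL; peanut butter: 46.6 g; dried cranberries: 3.6 g

Scaling factor: 4/36 = 1/9.
cocoa powder: 2.5 oz × 1/9 × 28.35 g/oz ≈ 7.9 g
molasses: 75 mL × 1/9 ≈ 8.3 mL
peanut butter: (1 cup + 10 tbsp = 1.625 cup) × 1/9 × 258 g/cup ≈ 46.6 g
dried cranberries: (3 tbsp + 2 tsp = 11/3 tbsp) × 1/9 ÷ 16 tbsp/cup × 140 g/cup ≈ 3.6 g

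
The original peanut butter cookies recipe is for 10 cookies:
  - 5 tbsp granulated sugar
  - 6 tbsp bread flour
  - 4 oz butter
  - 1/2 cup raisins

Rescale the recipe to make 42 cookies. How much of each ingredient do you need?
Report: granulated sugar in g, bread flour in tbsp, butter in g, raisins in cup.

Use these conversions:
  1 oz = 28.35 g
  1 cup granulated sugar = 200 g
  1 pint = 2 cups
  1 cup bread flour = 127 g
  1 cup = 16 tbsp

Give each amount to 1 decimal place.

granulated sugar: 262.5 g; bread flour: 25.2 tbsp; butter: 476.3 g; raisins: 2.1 cup

Scaling factor: 42/10 = 21/5 = 4.2.
granulated sugar: 5 tbsp × 21/5 ÷ 16 tbsp/cup × 200 g/cup = 262.5 g
bread flour: 6 tbsp × 21/5 = 25.2 tbsp
butter: 4 oz × 21/5 × 28.35 g/oz ≈ 476.3 g
raisins: 0.5 cup × 21/5 = 2.1 cup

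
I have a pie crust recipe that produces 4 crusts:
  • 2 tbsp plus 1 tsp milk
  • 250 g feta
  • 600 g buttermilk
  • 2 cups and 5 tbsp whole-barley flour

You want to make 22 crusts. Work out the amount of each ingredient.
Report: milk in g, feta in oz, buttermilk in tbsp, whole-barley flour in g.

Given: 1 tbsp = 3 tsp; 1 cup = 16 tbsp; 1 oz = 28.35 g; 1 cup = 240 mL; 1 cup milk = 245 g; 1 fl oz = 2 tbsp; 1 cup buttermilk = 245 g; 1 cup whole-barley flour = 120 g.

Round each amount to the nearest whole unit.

Scaling factor: 22/4 = 11/2 = 5.5.
milk: (2 tbsp + 1 tsp = 7/3 tbsp) × 11/2 ÷ 16 tbsp/cup × 245 g/cup ≈ 197 g
feta: 250 g × 11/2 ÷ 28.35 g/oz ≈ 49 oz
buttermilk: 600 g × 11/2 ÷ 245 g/cup × 16 tbsp/cup ≈ 216 tbsp
whole-barley flour: (2 cup + 5 tbsp = 2.3125 cup) × 11/2 × 120 g/cup ≈ 1526 g

milk: 197 g; feta: 49 oz; buttermilk: 216 tbsp; whole-barley flour: 1526 g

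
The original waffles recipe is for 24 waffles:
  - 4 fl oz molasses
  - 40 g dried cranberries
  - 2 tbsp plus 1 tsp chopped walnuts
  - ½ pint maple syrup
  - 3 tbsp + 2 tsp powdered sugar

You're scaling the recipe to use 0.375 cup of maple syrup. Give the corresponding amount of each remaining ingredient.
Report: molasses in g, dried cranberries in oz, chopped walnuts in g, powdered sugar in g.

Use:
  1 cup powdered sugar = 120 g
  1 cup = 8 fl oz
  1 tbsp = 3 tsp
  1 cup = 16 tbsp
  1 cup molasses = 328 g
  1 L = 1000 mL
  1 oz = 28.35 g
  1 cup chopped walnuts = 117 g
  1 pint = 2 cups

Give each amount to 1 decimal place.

The original recipe has 1 cup of maple syrup, so the scaling factor is 0.375 ÷ 1 = 3/8 = 0.375.
molasses: 4 fl oz × 3/8 ÷ 8 fl oz/cup × 328 g/cup = 61.5 g
dried cranberries: 40 g × 3/8 ÷ 28.35 g/oz ≈ 0.5 oz
chopped walnuts: (2 tbsp + 1 tsp = 7/3 tbsp) × 3/8 ÷ 16 tbsp/cup × 117 g/cup ≈ 6.4 g
powdered sugar: (3 tbsp + 2 tsp = 11/3 tbsp) × 3/8 ÷ 16 tbsp/cup × 120 g/cup ≈ 10.3 g

molasses: 61.5 g; dried cranberries: 0.5 oz; chopped walnuts: 6.4 g; powdered sugar: 10.3 g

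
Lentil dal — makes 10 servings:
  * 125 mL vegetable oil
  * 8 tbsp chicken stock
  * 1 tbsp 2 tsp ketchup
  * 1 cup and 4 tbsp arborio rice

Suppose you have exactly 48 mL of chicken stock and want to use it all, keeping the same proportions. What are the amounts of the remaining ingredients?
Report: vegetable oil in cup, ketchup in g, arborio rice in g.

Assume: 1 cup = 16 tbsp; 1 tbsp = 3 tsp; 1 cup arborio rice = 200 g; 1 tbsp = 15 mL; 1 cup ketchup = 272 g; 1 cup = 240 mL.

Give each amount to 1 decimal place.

vegetable oil: 0.2 cup; ketchup: 11.3 g; arborio rice: 100.0 g

The original recipe has 120 mL of chicken stock, so the scaling factor is 48 ÷ 120 = 2/5 = 0.4.
vegetable oil: 125 mL × 2/5 ÷ 240 mL/cup ≈ 0.2 cup
ketchup: (1 tbsp + 2 tsp = 5/3 tbsp) × 2/5 ÷ 16 tbsp/cup × 272 g/cup ≈ 11.3 g
arborio rice: (1 cup + 4 tbsp = 1.25 cup) × 2/5 × 200 g/cup = 100.0 g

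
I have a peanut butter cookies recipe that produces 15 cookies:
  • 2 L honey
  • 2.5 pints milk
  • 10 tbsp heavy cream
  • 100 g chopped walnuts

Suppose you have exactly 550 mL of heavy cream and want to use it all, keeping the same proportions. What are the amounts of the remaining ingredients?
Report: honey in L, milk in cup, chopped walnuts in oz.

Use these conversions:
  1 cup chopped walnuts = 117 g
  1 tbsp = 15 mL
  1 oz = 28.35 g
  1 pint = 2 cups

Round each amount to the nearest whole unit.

honey: 7 L; milk: 18 cup; chopped walnuts: 13 oz

The original recipe has 150 mL of heavy cream, so the scaling factor is 550 ÷ 150 = 11/3.
honey: 2 L × 11/3 ≈ 7 L
milk: 2.5 pint × 11/3 × 2 cup/pint ≈ 18 cup
chopped walnuts: 100 g × 11/3 ÷ 28.35 g/oz ≈ 13 oz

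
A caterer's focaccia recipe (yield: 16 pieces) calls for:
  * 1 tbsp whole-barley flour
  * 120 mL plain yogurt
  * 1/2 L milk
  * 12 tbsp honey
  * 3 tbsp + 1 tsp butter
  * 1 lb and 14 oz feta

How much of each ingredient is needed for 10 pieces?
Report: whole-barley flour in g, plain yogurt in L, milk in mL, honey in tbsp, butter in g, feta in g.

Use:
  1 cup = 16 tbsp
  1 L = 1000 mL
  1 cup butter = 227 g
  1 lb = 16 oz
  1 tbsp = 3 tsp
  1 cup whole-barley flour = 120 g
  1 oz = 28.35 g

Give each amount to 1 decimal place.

Scaling factor: 10/16 = 5/8 = 0.625.
whole-barley flour: 1 tbsp × 5/8 ÷ 16 tbsp/cup × 120 g/cup ≈ 4.7 g
plain yogurt: 120 mL × 5/8 ÷ 1000 mL/L ≈ 0.1 L
milk: 0.5 L × 5/8 × 1000 mL/L = 312.5 mL
honey: 12 tbsp × 5/8 = 7.5 tbsp
butter: (3 tbsp + 1 tsp = 10/3 tbsp) × 5/8 ÷ 16 tbsp/cup × 227 g/cup ≈ 29.6 g
feta: (1 lb + 14 oz = 1.875 lb) × 5/8 × 16 oz/lb × 28.35 g/oz ≈ 531.6 g

whole-barley flour: 4.7 g; plain yogurt: 0.1 L; milk: 312.5 mL; honey: 7.5 tbsp; butter: 29.6 g; feta: 531.6 g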